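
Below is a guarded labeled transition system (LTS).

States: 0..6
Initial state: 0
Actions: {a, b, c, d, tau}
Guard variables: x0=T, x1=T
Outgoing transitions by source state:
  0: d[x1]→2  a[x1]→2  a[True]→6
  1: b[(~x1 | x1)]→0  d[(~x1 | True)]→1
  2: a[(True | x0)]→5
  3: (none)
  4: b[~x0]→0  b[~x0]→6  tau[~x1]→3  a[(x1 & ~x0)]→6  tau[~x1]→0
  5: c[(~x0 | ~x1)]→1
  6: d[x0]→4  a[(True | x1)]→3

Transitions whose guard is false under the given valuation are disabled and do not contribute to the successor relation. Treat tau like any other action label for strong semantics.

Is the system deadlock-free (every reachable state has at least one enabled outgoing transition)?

Reachable = {0,2,3,4,5,6}
  0: a→2  a→6  d→2  [3 out]
  2: a→5  [1 out]
  3: ∅  [no exit]
  4: ∅  [no exit]
  5: ∅  [no exit]
  6: a→3  d→4  [2 out]
trace reaching 3: a·a

Answer: DEADLOCK at state 3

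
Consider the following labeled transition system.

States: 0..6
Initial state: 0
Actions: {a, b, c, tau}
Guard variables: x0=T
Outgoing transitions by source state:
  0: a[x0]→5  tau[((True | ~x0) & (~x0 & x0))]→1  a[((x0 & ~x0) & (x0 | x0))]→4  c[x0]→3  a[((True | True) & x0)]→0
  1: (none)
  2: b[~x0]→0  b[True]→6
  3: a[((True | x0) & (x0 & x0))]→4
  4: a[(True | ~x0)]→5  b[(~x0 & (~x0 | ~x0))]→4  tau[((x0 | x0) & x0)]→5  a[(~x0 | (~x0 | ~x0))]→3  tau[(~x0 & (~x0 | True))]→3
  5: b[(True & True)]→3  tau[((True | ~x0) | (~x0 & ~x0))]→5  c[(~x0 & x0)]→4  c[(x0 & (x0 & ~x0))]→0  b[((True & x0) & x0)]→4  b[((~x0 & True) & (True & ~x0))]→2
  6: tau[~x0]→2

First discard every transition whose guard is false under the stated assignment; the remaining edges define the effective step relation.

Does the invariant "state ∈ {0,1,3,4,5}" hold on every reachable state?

Answer: INVARIANT HOLDS

Trace:
Safe = {0,1,3,4,5}
Reach set: {0,3,4,5}
  0: ok
  3: ok
  4: ok
  5: ok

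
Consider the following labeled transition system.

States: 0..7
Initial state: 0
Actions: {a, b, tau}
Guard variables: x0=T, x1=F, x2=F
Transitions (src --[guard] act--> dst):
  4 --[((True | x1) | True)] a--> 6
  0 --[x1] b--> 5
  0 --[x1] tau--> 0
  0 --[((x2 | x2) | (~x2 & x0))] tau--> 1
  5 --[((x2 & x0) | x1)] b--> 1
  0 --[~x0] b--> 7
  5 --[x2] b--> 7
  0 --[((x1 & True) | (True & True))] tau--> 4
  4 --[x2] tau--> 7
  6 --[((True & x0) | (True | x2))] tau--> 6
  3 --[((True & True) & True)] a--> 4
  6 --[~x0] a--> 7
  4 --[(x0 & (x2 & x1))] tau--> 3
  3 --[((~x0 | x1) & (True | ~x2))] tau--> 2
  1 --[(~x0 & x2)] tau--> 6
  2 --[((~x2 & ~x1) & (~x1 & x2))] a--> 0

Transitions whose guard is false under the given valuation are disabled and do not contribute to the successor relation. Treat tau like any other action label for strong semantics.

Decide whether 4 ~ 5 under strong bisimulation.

Answer: NOT BISIMILAR

Working:
Refine partition for ~:
  round 0: {{0,1,2,3,4,5,6,7}}
  round 1: {{0,6},{1,2,5,7},{3,4}}
  round 2: {{0},{1,2,5,7},{3},{4},{6}}
stable after 3 split(s): 5 block(s)
4∈{4}, 5∈{1,2,5,7}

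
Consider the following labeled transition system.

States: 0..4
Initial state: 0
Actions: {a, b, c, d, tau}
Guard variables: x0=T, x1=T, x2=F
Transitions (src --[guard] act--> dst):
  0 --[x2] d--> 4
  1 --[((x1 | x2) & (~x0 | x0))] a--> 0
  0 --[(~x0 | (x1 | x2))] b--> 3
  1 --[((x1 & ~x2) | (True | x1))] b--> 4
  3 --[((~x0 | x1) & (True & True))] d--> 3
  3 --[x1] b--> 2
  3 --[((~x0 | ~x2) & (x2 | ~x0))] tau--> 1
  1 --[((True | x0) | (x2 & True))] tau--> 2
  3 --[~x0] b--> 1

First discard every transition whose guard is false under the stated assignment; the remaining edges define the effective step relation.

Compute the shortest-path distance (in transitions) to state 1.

Layered search for 1:
  depth 0: {0}
  depth 1: {3}
  depth 2: {2}
1 never appears.

Answer: UNREACHABLE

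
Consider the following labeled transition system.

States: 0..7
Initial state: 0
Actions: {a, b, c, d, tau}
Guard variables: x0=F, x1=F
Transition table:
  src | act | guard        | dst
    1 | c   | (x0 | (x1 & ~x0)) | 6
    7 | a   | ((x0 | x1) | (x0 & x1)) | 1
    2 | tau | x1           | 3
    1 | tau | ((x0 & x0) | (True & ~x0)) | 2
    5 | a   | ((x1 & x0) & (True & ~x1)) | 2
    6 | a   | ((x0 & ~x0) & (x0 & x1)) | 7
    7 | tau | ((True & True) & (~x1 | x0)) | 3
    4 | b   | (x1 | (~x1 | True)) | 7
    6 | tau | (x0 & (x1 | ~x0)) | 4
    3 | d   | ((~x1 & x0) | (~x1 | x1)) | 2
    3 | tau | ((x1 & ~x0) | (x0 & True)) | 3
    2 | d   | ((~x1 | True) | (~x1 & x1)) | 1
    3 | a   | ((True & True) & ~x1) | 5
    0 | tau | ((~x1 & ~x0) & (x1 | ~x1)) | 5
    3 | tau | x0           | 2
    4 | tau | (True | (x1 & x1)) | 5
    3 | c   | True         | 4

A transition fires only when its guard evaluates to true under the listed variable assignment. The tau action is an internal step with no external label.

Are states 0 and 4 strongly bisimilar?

Answer: NOT BISIMILAR

Working:
Compute ~ classes (split until stable):
  π0 = {{0,1,2,3,4,5,6,7}}
  π1 = {{0,1,7},{2},{3},{4},{5,6}}
  π2 = {{0},{1},{2},{3},{4},{5,6},{7}}
7 equivalence class(es) (converged in 3)
class of 0: {0}; class of 4: {4}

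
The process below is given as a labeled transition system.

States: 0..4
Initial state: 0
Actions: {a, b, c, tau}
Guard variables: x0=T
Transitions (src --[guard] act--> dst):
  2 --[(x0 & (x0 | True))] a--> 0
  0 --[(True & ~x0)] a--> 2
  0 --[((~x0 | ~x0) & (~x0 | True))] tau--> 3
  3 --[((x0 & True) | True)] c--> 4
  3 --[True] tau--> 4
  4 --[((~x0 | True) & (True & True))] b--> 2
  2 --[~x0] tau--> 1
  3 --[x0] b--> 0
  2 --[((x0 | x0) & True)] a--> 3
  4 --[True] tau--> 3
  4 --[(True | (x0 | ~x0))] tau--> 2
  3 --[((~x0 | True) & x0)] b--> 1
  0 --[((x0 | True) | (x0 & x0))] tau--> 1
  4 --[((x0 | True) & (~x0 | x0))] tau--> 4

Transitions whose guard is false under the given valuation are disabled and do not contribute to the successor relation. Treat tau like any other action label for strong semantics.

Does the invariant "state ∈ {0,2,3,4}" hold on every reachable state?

Answer: INVARIANT VIOLATED at state 1

Working:
Inv-set: {0,2,3,4}
Reach set: {0,1}
  0: safe
  1: ✗ unsafe
counterexample path to 1: tau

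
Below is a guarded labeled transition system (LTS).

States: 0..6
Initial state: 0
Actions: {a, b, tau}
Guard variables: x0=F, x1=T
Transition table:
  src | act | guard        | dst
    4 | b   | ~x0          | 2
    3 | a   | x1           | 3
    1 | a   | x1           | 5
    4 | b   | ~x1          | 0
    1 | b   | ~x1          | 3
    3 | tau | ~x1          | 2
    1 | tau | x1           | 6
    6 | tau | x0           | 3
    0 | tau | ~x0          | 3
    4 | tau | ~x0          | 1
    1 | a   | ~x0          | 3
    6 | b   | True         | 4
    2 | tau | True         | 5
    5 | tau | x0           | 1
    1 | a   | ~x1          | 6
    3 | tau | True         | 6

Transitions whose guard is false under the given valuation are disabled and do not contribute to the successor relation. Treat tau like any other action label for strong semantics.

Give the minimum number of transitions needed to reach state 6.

Answer: 2

Working:
Breadth-first toward 6:
  depth 0: {0}
  depth 1: {3}
  depth 2: {6}
first hit 6 at d=2 via tau·tau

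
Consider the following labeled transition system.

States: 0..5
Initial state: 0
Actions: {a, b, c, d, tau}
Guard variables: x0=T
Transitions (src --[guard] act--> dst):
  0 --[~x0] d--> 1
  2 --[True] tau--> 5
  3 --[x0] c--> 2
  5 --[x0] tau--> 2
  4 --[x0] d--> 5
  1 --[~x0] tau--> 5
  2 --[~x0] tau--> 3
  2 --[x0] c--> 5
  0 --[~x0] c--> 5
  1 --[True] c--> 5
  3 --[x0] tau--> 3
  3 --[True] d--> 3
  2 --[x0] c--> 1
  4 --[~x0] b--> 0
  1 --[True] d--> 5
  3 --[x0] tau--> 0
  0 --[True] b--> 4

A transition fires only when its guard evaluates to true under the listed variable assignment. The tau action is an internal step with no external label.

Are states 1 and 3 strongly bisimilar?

Answer: NOT BISIMILAR

Analysis:
Refine partition for ~:
  π0 = {{0,1,2,3,4,5}}
  π1 = {{0},{1},{2},{3},{4},{5}}
stable after 2 split(s): 6 block(s)
[1]={1}  [3]={3}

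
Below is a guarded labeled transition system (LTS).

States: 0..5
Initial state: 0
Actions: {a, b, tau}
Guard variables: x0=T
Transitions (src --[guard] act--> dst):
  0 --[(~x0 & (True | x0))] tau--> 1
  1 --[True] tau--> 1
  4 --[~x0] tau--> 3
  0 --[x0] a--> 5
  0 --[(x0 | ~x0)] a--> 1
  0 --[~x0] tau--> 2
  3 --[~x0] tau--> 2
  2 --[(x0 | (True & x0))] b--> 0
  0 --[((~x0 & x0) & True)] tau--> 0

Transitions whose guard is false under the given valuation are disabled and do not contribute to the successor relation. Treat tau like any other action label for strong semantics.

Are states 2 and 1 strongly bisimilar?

Answer: NOT BISIMILAR

Trace:
Compute ~ classes (split until stable):
  π0 = {{0,1,2,3,4,5}}
  π1 = {{0},{1},{2},{3,4,5}}
stable after 2 split(s): 4 block(s)
[2]={2}  [1]={1}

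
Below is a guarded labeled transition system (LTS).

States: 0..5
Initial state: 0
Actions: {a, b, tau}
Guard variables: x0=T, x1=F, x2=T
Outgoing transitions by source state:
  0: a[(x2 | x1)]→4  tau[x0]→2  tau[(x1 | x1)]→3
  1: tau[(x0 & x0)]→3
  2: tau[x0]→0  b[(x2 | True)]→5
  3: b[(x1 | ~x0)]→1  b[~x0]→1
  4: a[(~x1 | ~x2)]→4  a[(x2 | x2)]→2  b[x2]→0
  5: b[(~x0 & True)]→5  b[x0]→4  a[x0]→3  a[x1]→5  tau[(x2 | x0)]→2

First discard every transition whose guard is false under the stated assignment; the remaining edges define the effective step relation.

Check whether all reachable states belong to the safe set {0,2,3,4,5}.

Allowed set {0,2,3,4,5}
Reachable = {0,2,3,4,5}
  0: ✓
  2: ✓
  3: ✓
  4: ✓
  5: ✓

Answer: INVARIANT HOLDS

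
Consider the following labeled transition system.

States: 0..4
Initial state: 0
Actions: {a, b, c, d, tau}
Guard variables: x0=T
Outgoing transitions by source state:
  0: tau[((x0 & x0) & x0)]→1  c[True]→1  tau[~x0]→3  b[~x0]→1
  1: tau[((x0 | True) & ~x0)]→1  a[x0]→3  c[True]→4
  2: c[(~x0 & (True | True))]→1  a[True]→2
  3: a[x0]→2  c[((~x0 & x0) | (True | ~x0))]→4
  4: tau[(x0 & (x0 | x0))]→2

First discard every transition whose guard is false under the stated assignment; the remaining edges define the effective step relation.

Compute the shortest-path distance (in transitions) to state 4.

Answer: 2

Trace:
Breadth-first toward 4:
  L0 = {0}
  L1 = {1}
  L2 = {3,4}
first hit 4 at d=2 via c·c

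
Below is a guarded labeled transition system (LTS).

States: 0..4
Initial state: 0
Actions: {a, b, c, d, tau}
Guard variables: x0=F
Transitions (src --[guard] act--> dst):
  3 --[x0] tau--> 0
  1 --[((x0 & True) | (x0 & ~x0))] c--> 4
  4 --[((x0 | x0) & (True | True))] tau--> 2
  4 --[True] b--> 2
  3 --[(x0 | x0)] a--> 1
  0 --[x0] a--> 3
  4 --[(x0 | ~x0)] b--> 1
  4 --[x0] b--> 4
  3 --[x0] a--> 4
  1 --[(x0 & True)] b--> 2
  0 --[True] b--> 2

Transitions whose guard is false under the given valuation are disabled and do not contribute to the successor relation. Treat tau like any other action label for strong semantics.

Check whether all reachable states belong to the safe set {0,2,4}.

Inv-set: {0,2,4}
Reachable = {0,2}
  0: safe
  2: safe

Answer: INVARIANT HOLDS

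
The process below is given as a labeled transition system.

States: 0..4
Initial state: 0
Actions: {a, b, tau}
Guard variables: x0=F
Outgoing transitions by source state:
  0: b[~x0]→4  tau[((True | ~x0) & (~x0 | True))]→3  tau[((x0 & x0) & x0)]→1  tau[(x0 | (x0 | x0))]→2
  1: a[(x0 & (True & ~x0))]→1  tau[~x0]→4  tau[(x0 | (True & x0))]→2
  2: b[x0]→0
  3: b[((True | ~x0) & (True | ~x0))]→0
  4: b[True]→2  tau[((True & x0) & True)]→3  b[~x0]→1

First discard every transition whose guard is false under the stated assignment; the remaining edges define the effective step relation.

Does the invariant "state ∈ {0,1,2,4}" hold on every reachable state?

Allowed set {0,1,2,4}
R = {0,1,2,3,4}
  0: ✓
  1: ✓
  2: ✓
  3: ✗ unsafe
  4: ✓
reach 3 via tau — violates

Answer: INVARIANT VIOLATED at state 3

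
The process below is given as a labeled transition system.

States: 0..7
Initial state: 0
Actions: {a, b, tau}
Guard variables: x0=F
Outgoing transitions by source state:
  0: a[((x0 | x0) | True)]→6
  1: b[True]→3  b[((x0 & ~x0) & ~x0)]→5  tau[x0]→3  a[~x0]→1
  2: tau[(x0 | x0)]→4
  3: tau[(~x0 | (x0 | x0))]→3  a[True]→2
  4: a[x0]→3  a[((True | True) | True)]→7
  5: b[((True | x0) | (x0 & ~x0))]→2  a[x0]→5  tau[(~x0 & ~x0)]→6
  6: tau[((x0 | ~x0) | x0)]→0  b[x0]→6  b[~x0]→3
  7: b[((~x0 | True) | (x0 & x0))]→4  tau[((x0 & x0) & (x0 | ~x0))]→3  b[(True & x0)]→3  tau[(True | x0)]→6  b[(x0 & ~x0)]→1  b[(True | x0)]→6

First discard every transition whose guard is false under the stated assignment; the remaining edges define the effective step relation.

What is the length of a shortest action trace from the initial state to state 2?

Answer: 3

Trace:
BFS to 2:
  depth 0: {0}
  depth 1: {6}
  depth 2: {3}
  depth 3: {2}
depth(2)=3, e.g. a·b·a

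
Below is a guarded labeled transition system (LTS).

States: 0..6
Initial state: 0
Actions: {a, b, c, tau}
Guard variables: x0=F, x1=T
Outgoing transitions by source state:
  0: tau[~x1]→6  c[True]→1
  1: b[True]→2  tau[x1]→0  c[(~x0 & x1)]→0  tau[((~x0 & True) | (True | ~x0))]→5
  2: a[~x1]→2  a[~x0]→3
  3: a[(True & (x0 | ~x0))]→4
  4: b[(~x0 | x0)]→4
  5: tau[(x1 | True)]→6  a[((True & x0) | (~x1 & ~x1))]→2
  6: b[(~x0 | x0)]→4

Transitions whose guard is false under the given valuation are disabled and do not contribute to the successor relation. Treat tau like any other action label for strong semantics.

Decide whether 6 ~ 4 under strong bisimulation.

Compute ~ classes (split until stable):
  round 0: {{0,1,2,3,4,5,6}}
  round 1: {{0},{1},{2,3},{4,6},{5}}
  round 2: {{0},{1},{2},{3},{4,6},{5}}
Fixed point at round 3; 6 class(es).
[6]={4,6}  [4]={4,6}

Answer: BISIMILAR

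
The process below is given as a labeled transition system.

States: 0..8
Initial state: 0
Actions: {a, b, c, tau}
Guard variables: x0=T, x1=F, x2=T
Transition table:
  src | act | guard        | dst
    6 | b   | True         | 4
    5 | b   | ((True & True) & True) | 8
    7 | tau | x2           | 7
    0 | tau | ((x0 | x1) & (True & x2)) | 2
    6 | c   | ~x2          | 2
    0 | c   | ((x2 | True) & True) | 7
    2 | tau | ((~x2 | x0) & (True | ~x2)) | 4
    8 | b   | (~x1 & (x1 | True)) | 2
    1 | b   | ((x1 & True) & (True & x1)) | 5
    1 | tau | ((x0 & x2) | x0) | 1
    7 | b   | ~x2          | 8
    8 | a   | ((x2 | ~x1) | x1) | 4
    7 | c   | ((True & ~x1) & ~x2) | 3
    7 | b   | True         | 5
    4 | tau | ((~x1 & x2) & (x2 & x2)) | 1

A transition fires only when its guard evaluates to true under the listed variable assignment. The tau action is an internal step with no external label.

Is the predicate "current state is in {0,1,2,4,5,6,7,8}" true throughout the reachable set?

Allowed set {0,1,2,4,5,6,7,8}
Reachable = {0,1,2,4,5,7,8}
  0: ok
  1: ok
  2: ok
  4: ok
  5: ok
  7: ok
  8: ok

Answer: INVARIANT HOLDS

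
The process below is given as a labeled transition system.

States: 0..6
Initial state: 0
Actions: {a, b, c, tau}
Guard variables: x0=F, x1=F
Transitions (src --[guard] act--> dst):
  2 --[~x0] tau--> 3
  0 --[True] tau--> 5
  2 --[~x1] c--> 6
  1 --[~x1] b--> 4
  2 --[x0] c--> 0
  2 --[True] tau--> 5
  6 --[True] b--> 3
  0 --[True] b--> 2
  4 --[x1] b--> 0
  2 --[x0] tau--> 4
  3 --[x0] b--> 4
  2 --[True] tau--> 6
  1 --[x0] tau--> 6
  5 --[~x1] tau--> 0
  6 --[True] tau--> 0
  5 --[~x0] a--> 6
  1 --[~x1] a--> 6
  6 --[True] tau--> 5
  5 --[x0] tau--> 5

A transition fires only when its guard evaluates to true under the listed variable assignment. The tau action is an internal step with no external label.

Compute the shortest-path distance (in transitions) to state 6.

Answer: 2

Working:
BFS to 6:
  depth 0: {0}
  depth 1: {2,5}
  depth 2: {3,6}
depth(6)=2, e.g. b·c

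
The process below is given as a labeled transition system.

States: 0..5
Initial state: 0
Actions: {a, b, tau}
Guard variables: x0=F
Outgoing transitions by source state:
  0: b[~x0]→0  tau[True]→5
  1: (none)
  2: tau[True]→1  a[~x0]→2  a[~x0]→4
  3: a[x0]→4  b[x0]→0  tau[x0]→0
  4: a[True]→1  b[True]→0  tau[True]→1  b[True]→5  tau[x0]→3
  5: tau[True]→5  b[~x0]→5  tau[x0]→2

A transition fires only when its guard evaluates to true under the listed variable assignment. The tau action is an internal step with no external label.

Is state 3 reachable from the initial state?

Answer: UNREACHABLE

Trace:
After dropping false guards: 11 live edges.
Layer 0: {0}
Layer 1: {5}  cumulative {0,5}
Reachable = {0,5}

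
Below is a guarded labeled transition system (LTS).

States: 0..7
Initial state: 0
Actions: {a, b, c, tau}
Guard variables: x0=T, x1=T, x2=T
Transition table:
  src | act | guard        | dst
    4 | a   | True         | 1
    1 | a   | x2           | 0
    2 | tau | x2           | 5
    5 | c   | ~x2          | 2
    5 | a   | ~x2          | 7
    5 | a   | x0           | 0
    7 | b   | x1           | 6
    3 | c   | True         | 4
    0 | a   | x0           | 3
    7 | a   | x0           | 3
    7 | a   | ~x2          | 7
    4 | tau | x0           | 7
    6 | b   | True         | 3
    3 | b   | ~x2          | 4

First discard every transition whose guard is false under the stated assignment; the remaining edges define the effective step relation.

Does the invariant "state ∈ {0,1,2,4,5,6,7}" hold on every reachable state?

Answer: INVARIANT VIOLATED at state 3

Analysis:
Inv-set: {0,1,2,4,5,6,7}
Reach set: {0,1,3,4,6,7}
  0: safe
  1: safe
  3: ✗ unsafe
  4: safe
  6: safe
  7: safe
reach 3 via a — violates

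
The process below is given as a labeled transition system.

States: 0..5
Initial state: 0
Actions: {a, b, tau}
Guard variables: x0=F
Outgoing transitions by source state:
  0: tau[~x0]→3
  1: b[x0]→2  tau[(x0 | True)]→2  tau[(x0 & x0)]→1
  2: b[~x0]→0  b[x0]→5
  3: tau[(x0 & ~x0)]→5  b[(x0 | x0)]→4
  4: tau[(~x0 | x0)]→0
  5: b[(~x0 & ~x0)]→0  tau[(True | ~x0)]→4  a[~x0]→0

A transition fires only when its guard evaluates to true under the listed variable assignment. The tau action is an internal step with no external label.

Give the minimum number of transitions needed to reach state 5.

Answer: UNREACHABLE

Trace:
Layered search for 5:
  depth 0: {0}
  depth 1: {3}
5 never appears.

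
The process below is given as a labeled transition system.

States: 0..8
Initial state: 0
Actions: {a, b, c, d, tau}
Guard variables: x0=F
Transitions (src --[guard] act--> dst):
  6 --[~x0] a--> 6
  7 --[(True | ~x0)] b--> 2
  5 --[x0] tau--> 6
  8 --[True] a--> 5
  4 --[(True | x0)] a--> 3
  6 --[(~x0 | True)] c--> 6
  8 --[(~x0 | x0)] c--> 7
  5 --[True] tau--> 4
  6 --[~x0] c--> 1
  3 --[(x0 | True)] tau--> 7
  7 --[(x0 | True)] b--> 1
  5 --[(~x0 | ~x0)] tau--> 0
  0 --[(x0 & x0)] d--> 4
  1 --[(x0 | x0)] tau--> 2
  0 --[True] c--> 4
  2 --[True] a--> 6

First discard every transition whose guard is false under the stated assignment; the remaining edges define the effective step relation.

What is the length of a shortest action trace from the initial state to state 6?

Breadth-first toward 6:
  Layer 0: {0}
  Layer 1: {4}
  Layer 2: {3}
  Layer 3: {7}
  Layer 4: {1,2}
  Layer 5: {6}
depth(6)=5, e.g. c·a·tau·b·a

Answer: 5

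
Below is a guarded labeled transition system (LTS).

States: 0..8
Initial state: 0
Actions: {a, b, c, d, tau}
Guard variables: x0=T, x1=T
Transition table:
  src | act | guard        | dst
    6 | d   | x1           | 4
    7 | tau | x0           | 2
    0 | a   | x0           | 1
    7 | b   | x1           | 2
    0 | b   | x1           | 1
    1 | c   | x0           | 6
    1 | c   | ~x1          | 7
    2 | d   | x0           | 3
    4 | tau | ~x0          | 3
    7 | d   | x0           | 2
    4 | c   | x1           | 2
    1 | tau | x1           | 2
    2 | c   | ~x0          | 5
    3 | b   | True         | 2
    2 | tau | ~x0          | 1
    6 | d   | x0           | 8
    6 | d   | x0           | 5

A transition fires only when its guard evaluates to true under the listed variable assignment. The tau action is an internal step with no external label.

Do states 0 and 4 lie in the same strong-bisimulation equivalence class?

Refine partition for ~:
  round 0: {{0,1,2,3,4,5,6,7,8}}
  round 1: {{0},{1},{2,6},{3},{4},{5,8},{7}}
  round 2: {{0},{1},{2},{3},{4},{5,8},{6},{7}}
8 equivalence class(es) (converged in 3)
[0]={0}  [4]={4}

Answer: NOT BISIMILAR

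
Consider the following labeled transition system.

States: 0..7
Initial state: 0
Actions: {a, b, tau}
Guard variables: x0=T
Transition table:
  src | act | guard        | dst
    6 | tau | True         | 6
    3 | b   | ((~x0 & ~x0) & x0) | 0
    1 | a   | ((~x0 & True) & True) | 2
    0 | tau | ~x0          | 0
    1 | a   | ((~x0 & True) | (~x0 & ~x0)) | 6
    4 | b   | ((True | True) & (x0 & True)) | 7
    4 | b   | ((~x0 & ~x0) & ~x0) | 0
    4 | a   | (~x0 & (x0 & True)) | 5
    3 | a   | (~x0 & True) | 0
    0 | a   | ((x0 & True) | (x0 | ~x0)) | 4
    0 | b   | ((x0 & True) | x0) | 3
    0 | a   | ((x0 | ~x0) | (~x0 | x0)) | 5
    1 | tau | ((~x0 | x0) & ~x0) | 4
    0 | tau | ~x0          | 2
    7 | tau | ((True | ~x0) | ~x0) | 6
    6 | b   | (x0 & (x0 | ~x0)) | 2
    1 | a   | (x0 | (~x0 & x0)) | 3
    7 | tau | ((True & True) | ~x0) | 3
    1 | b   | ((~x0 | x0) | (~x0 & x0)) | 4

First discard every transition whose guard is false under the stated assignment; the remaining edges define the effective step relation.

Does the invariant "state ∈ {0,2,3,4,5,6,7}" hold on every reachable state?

Answer: INVARIANT HOLDS

Trace:
Safe = {0,2,3,4,5,6,7}
Reachable = {0,2,3,4,5,6,7}
  0: ok
  2: ok
  3: ok
  4: ok
  5: ok
  6: ok
  7: ok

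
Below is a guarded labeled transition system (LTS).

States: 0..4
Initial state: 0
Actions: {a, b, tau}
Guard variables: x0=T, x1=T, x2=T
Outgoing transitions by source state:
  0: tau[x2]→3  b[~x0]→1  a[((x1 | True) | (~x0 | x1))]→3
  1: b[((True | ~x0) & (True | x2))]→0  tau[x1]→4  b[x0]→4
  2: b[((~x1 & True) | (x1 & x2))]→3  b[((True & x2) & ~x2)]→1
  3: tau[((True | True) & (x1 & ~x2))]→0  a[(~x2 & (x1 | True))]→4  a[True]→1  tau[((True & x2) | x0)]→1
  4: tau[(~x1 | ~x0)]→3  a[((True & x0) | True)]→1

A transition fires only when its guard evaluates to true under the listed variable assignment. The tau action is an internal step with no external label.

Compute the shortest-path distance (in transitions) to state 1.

BFS to 1:
  depth 0: {0}
  depth 1: {3}
  depth 2: {1}
first hit 1 at d=2 via a·a

Answer: 2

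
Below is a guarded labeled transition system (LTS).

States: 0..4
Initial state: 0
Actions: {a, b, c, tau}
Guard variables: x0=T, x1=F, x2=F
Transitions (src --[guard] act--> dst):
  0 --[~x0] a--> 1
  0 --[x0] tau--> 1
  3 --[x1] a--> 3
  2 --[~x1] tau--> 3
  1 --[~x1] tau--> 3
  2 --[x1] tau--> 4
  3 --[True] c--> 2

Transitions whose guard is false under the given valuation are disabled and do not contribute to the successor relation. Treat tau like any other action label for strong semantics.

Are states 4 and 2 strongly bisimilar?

Compute ~ classes (split until stable):
  P[0] = {{0,1,2,3,4}}
  P[1] = {{0,1,2},{3},{4}}
  P[2] = {{0},{1,2},{3},{4}}
Fixed point at round 3; 4 class(es).
class of 4: {4}; class of 2: {1,2}

Answer: NOT BISIMILAR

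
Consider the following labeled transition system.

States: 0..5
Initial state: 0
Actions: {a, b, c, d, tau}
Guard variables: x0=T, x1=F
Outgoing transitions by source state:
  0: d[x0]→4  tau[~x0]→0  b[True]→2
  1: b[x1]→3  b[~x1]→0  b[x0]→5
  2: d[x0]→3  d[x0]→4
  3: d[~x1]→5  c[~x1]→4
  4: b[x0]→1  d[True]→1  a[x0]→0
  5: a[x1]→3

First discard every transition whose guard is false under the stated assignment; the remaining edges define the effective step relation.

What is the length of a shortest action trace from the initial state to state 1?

Layered search for 1:
  depth 0: {0}
  depth 1: {2,4}
  depth 2: {1,3}
first hit 1 at d=2 via d·b

Answer: 2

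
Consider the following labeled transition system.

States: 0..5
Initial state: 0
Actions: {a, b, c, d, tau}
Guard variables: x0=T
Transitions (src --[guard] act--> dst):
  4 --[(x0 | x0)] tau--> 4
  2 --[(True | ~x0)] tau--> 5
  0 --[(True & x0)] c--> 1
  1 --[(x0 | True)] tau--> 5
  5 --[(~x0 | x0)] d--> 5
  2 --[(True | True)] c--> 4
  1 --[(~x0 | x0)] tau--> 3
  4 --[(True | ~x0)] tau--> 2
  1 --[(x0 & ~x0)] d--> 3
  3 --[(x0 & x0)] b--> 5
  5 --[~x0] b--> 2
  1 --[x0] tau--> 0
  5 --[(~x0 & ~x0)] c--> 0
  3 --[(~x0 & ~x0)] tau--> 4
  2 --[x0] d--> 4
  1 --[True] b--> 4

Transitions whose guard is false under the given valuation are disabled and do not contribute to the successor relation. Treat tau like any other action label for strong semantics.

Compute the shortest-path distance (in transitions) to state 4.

Breadth-first toward 4:
  Layer 0: {0}
  Layer 1: {1}
  Layer 2: {3,4,5}
4 enters at depth 2; path c·b

Answer: 2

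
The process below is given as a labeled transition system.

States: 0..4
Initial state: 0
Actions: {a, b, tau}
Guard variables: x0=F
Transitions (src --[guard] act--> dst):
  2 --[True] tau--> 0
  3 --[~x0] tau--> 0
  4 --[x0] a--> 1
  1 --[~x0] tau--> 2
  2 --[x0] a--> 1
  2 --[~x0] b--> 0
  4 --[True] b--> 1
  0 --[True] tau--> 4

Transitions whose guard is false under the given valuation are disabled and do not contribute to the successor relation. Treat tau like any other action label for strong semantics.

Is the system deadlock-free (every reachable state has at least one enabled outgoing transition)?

Answer: DEADLOCK-FREE

Working:
R = {0,1,2,4}
  0: tau→4  [1 out]
  1: tau→2  [1 out]
  2: b→0  tau→0  [2 out]
  4: b→1  [1 out]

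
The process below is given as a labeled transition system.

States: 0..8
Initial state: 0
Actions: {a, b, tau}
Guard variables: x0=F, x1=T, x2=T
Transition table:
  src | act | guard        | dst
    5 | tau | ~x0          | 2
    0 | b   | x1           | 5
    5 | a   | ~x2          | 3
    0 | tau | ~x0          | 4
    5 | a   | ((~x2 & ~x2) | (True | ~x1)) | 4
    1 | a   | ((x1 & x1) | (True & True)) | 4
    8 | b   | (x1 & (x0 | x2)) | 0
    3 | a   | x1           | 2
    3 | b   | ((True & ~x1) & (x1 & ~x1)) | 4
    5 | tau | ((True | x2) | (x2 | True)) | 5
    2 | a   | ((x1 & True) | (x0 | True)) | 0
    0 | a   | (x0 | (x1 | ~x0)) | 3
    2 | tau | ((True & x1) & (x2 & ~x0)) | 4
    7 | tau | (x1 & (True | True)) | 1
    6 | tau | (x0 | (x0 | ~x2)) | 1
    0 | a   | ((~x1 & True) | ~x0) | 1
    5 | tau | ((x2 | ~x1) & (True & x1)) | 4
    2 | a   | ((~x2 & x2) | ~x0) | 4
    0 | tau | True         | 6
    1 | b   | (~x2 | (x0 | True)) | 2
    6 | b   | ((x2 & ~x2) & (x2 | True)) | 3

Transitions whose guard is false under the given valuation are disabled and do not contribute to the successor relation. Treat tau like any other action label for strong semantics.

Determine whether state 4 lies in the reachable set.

Answer: REACHABLE

Working:
After dropping false guards: 17 live edges.
Layer 0: {0}
Layer 1: {1,3,4,5,6}  now seen {0,1,3,4,5,6}
Layer 2: {2}  now seen {0,1,2,3,4,5,6}
R = {0,1,2,3,4,5,6}
witness 4: tau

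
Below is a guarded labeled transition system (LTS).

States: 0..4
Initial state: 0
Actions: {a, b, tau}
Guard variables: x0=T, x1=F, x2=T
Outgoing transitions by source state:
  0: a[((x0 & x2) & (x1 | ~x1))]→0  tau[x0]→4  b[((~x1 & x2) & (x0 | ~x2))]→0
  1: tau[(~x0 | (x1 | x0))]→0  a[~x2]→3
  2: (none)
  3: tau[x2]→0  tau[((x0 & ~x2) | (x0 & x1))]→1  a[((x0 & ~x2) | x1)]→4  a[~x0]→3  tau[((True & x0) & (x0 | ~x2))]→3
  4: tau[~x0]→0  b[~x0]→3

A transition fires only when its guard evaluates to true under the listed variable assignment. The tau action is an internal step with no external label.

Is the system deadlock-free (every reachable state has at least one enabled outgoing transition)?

R = {0,4}
  0: a→0  b→0  tau→4  [3 out]
  4: ∅  [no exit]
witness 4: tau

Answer: DEADLOCK at state 4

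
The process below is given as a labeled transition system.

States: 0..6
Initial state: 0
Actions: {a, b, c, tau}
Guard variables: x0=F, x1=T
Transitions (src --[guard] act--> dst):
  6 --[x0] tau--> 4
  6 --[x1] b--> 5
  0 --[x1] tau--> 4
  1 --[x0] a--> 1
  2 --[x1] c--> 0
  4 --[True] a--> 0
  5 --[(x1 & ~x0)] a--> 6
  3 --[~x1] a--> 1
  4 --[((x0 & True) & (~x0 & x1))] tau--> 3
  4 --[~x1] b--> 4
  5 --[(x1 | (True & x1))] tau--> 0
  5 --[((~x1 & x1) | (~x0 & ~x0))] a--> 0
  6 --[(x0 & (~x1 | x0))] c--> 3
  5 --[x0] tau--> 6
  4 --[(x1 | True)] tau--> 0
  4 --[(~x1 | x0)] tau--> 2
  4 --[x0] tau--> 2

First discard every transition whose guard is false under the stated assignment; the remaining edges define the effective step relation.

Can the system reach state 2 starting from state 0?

8 transition(s) survive guard evaluation.
Layer 0: {0}
Layer 1: {4}  now seen {0,4}
R = {0,4}

Answer: UNREACHABLE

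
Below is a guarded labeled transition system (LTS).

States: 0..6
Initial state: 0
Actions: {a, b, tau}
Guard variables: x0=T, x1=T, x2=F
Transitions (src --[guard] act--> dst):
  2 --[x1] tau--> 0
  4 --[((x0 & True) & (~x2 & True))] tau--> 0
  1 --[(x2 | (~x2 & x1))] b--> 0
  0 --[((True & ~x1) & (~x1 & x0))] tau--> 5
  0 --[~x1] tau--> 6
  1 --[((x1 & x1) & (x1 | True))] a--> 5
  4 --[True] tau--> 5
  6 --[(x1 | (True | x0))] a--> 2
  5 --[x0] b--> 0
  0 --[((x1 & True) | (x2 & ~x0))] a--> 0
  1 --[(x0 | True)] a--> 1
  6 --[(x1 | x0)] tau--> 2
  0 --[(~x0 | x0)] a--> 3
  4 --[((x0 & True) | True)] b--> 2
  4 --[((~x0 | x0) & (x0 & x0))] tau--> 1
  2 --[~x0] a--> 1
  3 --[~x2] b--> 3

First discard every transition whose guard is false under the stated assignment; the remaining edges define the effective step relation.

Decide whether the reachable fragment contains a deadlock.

Reachable = {0,3}
  0: a→0  a→3  [deg 2]
  3: b→3  [deg 1]

Answer: DEADLOCK-FREE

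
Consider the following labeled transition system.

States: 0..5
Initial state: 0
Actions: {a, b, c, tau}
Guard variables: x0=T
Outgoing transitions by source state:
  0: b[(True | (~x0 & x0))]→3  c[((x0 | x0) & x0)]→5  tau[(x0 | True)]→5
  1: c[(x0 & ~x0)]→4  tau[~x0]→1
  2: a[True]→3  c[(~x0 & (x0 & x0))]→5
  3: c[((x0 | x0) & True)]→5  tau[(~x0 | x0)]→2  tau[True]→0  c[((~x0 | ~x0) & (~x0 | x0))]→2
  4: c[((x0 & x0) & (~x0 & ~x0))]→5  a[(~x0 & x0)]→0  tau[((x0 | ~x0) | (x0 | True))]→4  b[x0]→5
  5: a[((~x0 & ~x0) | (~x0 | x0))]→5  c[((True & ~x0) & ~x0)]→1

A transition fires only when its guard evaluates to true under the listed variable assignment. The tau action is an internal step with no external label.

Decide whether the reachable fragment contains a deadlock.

Answer: DEADLOCK-FREE

Trace:
Reach set: {0,2,3,5}
  0: b→3  c→5  tau→5  [3 exit(s)]
  2: a→3  [1 exit(s)]
  3: c→5  tau→0  tau→2  [3 exit(s)]
  5: a→5  [1 exit(s)]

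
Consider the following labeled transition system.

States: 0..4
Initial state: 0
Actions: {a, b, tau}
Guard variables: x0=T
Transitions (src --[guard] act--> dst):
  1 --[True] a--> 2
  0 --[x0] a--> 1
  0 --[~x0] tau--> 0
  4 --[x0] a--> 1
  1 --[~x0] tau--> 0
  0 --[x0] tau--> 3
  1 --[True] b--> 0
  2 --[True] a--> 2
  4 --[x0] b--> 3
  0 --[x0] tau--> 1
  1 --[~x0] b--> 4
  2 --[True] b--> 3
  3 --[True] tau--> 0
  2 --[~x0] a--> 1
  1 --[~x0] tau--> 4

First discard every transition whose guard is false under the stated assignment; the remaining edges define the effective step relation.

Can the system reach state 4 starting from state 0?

Answer: UNREACHABLE

Analysis:
10 transition(s) survive guard evaluation.
L0 = {0}
L1 = {1,3}  cumulative {0,1,3}
L2 = {2}  cumulative {0,1,2,3}
Reach set: {0,1,2,3}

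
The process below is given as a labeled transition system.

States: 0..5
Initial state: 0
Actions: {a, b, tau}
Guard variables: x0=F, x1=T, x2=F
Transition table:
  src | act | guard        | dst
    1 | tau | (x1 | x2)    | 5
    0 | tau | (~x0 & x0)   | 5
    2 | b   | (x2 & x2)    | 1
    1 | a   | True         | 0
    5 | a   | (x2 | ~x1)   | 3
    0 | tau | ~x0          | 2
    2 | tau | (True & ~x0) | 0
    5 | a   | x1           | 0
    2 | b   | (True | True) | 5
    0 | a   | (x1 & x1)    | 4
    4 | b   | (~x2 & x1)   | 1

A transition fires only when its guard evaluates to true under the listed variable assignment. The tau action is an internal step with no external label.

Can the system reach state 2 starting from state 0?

Answer: REACHABLE

Trace:
8 transition(s) survive guard evaluation.
Layer 0: {0}
Layer 1: {2,4}  cumulative {0,2,4}
Layer 2: {1,5}  cumulative {0,1,2,4,5}
R = {0,1,2,4,5}
Path to 2: tau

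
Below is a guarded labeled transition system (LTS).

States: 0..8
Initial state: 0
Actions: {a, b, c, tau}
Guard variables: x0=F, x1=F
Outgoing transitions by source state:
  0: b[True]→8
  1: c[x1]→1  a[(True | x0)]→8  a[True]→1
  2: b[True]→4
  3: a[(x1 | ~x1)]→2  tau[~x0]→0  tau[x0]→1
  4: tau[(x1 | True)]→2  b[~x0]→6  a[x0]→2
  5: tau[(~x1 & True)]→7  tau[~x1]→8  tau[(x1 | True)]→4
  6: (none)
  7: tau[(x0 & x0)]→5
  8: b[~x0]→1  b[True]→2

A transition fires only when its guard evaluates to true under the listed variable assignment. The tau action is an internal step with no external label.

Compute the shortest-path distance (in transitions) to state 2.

BFS to 2:
  L0 = {0}
  L1 = {8}
  L2 = {1,2}
2 enters at depth 2; path b·b

Answer: 2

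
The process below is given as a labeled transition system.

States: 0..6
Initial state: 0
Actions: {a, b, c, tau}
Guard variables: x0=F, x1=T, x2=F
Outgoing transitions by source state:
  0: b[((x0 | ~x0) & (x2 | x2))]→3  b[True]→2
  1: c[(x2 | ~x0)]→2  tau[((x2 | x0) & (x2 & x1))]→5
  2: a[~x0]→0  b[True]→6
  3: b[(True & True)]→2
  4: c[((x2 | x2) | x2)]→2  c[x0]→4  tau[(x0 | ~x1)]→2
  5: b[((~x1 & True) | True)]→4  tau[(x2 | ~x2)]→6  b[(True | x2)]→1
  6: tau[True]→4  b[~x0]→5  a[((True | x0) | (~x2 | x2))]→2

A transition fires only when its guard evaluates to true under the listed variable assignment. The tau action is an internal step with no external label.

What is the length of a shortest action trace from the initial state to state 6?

Answer: 2

Trace:
BFS to 6:
  L0 = {0}
  L1 = {2}
  L2 = {6}
first hit 6 at d=2 via b·b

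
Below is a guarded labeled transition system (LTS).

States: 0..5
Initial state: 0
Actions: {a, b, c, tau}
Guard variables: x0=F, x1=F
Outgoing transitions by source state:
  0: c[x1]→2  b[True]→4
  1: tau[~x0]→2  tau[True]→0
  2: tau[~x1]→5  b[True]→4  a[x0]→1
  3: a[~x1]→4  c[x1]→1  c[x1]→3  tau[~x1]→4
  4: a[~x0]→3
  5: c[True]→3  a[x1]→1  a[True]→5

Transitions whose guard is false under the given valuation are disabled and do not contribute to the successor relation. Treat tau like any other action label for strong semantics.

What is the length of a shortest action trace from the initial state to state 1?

Answer: UNREACHABLE

Working:
BFS to 1:
  L0 = {0}
  L1 = {4}
  L2 = {3}
1 never appears.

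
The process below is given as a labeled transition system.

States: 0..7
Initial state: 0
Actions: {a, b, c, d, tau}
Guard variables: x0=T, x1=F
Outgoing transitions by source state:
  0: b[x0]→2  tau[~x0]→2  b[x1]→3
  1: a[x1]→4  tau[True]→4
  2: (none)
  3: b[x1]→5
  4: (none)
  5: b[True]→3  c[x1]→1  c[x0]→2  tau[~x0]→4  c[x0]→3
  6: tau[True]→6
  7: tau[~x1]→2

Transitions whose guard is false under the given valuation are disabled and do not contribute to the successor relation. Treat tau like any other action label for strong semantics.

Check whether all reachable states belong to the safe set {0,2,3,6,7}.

Answer: INVARIANT HOLDS

Trace:
Inv-set: {0,2,3,6,7}
Reach set: {0,2}
  0: ok
  2: ok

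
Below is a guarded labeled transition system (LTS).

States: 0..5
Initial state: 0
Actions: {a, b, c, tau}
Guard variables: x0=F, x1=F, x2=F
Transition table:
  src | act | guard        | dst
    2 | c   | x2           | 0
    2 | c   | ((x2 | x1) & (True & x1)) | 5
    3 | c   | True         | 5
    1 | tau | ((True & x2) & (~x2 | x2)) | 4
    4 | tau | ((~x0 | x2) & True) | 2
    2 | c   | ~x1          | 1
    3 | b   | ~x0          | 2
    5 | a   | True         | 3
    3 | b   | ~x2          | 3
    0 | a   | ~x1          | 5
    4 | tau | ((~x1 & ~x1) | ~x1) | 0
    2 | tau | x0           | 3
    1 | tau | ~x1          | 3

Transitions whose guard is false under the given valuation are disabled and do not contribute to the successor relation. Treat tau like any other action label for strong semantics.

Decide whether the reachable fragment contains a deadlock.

R = {0,1,2,3,5}
  0: a→5  [1 out]
  1: tau→3  [1 out]
  2: c→1  [1 out]
  3: b→2  b→3  c→5  [3 out]
  5: a→3  [1 out]

Answer: DEADLOCK-FREE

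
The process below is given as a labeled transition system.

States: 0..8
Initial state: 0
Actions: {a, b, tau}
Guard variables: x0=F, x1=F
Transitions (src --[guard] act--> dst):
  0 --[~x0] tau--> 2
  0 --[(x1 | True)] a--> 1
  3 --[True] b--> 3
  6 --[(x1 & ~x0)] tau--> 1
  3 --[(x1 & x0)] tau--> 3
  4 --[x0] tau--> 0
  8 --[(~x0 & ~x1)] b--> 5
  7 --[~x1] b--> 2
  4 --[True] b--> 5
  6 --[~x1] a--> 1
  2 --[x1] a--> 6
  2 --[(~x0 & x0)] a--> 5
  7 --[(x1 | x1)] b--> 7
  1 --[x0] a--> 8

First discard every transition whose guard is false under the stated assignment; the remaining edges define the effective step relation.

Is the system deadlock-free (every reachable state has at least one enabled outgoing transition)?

Reach set: {0,1,2}
  0: a→1  tau→2  [2 exit(s)]
  1: ∅  [STUCK]
  2: ∅  [STUCK]
witness 1: a

Answer: DEADLOCK at state 1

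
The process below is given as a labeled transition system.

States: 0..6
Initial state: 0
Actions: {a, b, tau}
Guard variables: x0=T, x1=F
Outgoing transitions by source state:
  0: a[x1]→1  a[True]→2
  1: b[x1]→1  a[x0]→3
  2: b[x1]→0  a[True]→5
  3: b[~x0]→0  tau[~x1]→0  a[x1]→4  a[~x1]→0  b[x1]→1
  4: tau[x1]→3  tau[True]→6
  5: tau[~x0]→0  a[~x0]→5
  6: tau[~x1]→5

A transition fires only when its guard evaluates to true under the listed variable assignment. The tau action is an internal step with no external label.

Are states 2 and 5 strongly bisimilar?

Answer: NOT BISIMILAR

Analysis:
Bisimulation quotient by refinement:
  π0 = {{0,1,2,3,4,5,6}}
  π1 = {{0,1,2},{3},{4,6},{5}}
  π2 = {{0},{1},{2},{3},{4},{5},{6}}
7 equivalence class(es) (converged in 3)
2∈{2}, 5∈{5}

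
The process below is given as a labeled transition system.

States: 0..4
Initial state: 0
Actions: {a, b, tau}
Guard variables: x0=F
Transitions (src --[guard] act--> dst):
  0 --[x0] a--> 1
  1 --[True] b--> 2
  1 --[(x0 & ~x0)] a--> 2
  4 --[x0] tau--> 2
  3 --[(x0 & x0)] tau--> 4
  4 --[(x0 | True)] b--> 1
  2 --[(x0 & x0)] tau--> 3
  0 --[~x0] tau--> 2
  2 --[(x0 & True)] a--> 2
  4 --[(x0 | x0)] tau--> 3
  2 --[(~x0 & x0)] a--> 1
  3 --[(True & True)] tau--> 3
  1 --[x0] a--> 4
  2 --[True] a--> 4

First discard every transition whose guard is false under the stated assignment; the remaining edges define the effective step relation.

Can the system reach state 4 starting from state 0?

Answer: REACHABLE

Working:
5 transition(s) survive guard evaluation.
Layer 0: {0}
Layer 1: {2}  cumulative {0,2}
Layer 2: {4}  cumulative {0,2,4}
Layer 3: {1}  cumulative {0,1,2,4}
Reach set: {0,1,2,4}
trace reaching 4: tau·a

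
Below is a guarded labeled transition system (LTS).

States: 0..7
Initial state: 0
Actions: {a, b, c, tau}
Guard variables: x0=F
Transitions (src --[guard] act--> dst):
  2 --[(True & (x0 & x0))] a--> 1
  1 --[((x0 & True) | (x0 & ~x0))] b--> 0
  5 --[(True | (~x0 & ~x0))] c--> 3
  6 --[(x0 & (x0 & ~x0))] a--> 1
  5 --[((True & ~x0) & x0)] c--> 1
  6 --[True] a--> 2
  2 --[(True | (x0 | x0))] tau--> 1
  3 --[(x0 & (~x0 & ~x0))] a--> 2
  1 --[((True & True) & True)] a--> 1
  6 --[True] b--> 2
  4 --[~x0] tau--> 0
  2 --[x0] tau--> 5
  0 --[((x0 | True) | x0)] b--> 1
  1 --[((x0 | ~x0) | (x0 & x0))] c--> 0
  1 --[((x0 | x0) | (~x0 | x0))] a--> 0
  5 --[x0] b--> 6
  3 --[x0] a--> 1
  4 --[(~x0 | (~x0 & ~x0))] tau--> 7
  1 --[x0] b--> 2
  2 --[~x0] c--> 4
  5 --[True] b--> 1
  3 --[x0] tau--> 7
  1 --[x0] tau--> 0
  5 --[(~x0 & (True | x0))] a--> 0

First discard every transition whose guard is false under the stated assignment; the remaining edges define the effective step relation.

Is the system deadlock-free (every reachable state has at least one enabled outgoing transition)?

Answer: DEADLOCK-FREE

Working:
Reach set: {0,1}
  0: b→1  [1 exit(s)]
  1: a→0  a→1  c→0  [3 exit(s)]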